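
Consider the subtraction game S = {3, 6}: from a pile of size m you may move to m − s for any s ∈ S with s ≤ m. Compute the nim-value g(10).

Build the Grundy sequence with g(k) = mex{g(k−s) : s ∈ {3, 6}, s ≤ k}:
g(0) = mex{} = 0
g(1) = mex{} = 0
g(2) = mex{} = 0
g(3) = mex{0} = 1
g(4) = mex{0} = 1
g(5) = mex{0} = 1
g(6) = mex{0,1} = 2
g(7) = mex{0,1} = 2
g(8) = mex{0,1} = 2
g(9) = mex{1,2} = 0
g(10) = mex{1,2} = 0
So g(10) = 0.

0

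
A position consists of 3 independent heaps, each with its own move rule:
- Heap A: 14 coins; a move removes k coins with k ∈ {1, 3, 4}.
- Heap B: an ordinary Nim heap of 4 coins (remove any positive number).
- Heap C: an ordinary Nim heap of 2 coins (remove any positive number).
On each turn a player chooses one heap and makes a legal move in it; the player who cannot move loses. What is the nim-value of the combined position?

6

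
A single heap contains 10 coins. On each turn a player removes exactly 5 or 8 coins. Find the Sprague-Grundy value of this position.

2

Grundy values for subtraction set {5, 8}:
k:     0  1  2  3  4  5  6  7  8  9 10
g(k):  0  0  0  0  0  1  1  1  1  1  2
So g(10) = 2.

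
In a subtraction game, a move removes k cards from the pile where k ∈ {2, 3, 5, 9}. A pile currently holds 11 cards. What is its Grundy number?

2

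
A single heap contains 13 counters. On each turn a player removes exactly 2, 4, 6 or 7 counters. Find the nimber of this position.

2

Grundy values for subtraction set {2, 4, 6, 7}:
g(0) = mex{} = 0
g(1) = mex{} = 0
g(2) = mex{0} = 1
g(3) = mex{0} = 1
g(4) = mex{0,1} = 2
g(5) = mex{0,1} = 2
g(6) = mex{0,1,2} = 3
g(7) = mex{0,1,2} = 3
g(8) = mex{0,1,2,3} = 4
g(9) = mex{1,2,3} = 0
g(10) = mex{1,2,3,4} = 0
g(11) = mex{0,2,3} = 1
g(12) = mex{0,2,3,4} = 1
g(13) = mex{0,1,3} = 2
So g(13) = 2.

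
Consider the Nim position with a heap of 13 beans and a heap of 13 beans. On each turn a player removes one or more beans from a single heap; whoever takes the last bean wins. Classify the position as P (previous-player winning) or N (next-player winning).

P-position

Compute the nim-sum pairwise:
13 XOR 13 = 0
The nim-sum is 0, so this is a P-position: the player to move is in a losing position under optimal play.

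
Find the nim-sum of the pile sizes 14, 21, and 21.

Bitwise XOR of the heap sizes:
  01110  (14)
  10101  (21)
  10101  (21)
  -----
  01110  (14)

14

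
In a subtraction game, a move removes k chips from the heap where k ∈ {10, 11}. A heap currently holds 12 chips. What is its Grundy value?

Grundy values for subtraction set {10, 11}:
k:     0  1  2  3  4  5  6  7  8  9 10 11 12
g(k):  0  0  0  0  0  0  0  0  0  0  1  1  1
So g(12) = 1.

1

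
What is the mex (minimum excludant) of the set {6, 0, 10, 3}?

0 is in the set but 1 is not, so the mex is 1.

1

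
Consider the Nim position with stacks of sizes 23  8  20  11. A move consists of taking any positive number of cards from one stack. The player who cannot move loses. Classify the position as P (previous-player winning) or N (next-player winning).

P-position

Nim-sum: 23 ^ 8 ^ 20 ^ 11 = 0.
The nim-sum is 0, so this is a P-position: the player to move is in a losing position under optimal play.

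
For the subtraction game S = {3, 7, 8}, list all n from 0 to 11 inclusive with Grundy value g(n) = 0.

Build the Grundy sequence with g(k) = mex{g(k−s) : s ∈ {3, 7, 8}, s ≤ k}:
k:     0  1  2  3  4  5  6  7  8  9 10 11
g(k):  0  0  0  1  1  1  0  2  2  1  3  0
The P-positions (g = 0) in 0..11 are 0, 1, 2, 6, 11.

0, 1, 2, 6, 11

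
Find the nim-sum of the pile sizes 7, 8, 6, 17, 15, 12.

27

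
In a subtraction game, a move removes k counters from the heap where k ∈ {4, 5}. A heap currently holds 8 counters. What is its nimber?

2

Grundy values for subtraction set {4, 5}:
k:     0  1  2  3  4  5  6  7  8
g(k):  0  0  0  0  1  1  1  1  2
So g(8) = 2.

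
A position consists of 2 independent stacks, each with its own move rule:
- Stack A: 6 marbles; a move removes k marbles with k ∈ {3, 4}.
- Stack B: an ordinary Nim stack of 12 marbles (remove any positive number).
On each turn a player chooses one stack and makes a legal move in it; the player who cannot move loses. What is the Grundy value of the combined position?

14

For stack A, compute g(0), g(1), … with moves {3, 4}:
g(0) = mex{} = 0
g(1) = mex{} = 0
g(2) = mex{} = 0
g(3) = mex{0} = 1
g(4) = mex{0} = 1
g(5) = mex{0} = 1
g(6) = mex{0,1} = 2
So g(6) = 2.
Stack B is a plain Nim stack of size 12, so its Grundy value is 12.
By the Sprague-Grundy theorem, the Grundy value of a sum of independent games is the XOR of the component values.
Combined value = 2 ⊕ 12 = 14.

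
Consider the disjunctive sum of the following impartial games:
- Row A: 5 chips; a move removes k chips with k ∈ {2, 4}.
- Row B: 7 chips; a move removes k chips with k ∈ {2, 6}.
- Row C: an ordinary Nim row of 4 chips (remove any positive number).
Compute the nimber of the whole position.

7

Build the Grundy sequence for row A with g(k) = mex{g(k−s) : s ∈ {2, 4}, s ≤ k}:
g(0) = mex{} = 0
g(1) = mex{} = 0
g(2) = mex{0} = 1
g(3) = mex{0} = 1
g(4) = mex{0,1} = 2
g(5) = mex{0,1} = 2
So g(5) = 2.
Build the Grundy sequence for row B with g(k) = mex{g(k−s) : s ∈ {2, 6}, s ≤ k}:
k:     0  1  2  3  4  5  6  7
g(k):  0  0  1  1  0  0  1  1
So g(7) = 1.
Row C is a plain Nim row of size 4, so its Grundy value is 4.
The value of a disjunctive sum is the nim-sum of the parts.
Combined value = 2 ⊕ 1 ⊕ 4 = 7.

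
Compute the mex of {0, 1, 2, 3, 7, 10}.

The values 0, 1, 2, 3 are all present; 4 is the first non-negative integer missing from the set.

4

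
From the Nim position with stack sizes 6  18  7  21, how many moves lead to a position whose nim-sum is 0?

Compute the nim-sum pairwise:
6 ^ 18 = 20
20 ^ 7 = 19
19 ^ 21 = 6
The overall nim-sum is X = 6. A stack of size p has a winning move iff p XOR X < p (reduce it to p XOR X).
  6: 6 XOR 6 = 0 < 6 — winning move (to 0).
  18: 18 XOR 6 = 20 ≥ 18 — no move.
  7: 7 XOR 6 = 1 < 7 — winning move (to 1).
  21: 21 XOR 6 = 19 < 21 — winning move (to 19).
That gives 3 winning moves.

3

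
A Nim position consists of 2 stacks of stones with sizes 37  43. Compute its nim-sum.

14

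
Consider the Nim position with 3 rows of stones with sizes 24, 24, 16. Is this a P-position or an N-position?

N-position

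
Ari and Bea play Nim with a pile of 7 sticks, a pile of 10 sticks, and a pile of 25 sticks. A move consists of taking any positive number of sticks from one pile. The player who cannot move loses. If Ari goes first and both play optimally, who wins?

Ari wins

Nim-sum: 7 ^ 10 ^ 25 = 20.
The nim-sum is 20 ≠ 0, so this is an N-position: the player to move can win; Ari has a winning move.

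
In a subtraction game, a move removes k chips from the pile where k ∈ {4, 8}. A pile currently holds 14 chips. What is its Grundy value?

Build the Grundy sequence with g(k) = mex{g(k−s) : s ∈ {4, 8}, s ≤ k}:
k:     0  1  2  3  4  5  6  7  8  9 10 11 12 13 14
g(k):  0  0  0  0  1  1  1  1  2  2  2  2  0  0  0
So g(14) = 0.

0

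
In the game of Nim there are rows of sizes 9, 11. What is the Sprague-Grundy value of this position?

Nim-sum: 9 ⊕ 11 = 2.

2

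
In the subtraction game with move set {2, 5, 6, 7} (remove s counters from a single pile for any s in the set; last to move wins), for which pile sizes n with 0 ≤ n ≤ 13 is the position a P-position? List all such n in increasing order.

Grundy values for subtraction set {2, 5, 6, 7}:
g(0) = mex{} = 0
g(1) = mex{} = 0
g(2) = mex{0} = 1
g(3) = mex{0} = 1
g(4) = mex{1} = 0
g(5) = mex{0,1} = 2
g(6) = mex{0} = 1
g(7) = mex{0,1,2} = 3
g(8) = mex{0,1} = 2
g(9) = mex{0,1,3} = 2
g(10) = mex{0,1,2} = 3
g(11) = mex{0,1,2} = 3
g(12) = mex{1,2,3} = 0
g(13) = mex{1,2,3} = 0
The P-positions (g = 0) in 0..13 are 0, 1, 4, 12, 13.

0, 1, 4, 12, 13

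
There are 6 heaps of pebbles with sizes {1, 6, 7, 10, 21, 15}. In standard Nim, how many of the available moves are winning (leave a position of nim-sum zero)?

Bitwise XOR of the heap sizes:
  00001  (1)
  00110  (6)
  00111  (7)
  01010  (10)
  10101  (21)
  01111  (15)
  -----
  10000  (16)
The overall nim-sum is X = 16. A heap of size p has a winning move iff p XOR X < p (reduce it to p XOR X).
  1: 1 XOR 16 = 17 ≥ 1 — no move.
  6: 6 XOR 16 = 22 ≥ 6 — no move.
  7: 7 XOR 16 = 23 ≥ 7 — no move.
  10: 10 XOR 16 = 26 ≥ 10 — no move.
  21: 21 XOR 16 = 5 < 21 — winning move (to 5).
  15: 15 XOR 16 = 31 ≥ 15 — no move.
That gives 1 winning move.

1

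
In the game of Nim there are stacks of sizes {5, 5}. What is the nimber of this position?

Write each in binary and XOR column by column:
  101  (5)
  101  (5)
  ---
  000  (0)

0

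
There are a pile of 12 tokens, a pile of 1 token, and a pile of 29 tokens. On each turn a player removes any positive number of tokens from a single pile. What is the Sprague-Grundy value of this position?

16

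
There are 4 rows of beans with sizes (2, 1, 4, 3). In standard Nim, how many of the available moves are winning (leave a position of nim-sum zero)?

Compute the nim-sum pairwise:
2 XOR 1 = 3
3 XOR 4 = 7
7 XOR 3 = 4
The overall nim-sum is X = 4. A row of size p has a winning move iff p XOR X < p (reduce it to p XOR X).
  2: 2 XOR 4 = 6 ≥ 2 — no move.
  1: 1 XOR 4 = 5 ≥ 1 — no move.
  4: 4 XOR 4 = 0 < 4 — winning move (to 0).
  3: 3 XOR 4 = 7 ≥ 3 — no move.
That gives 1 winning move.

1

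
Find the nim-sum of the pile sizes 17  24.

9

Nim-sum: 17 ⊕ 24 = 9.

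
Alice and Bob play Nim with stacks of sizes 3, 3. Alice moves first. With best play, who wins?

Write each in binary and XOR column by column:
  11  (3)
  11  (3)
  --
  00  (0)
The nim-sum is 0, so this is a P-position: the player to move is in a losing position under optimal play; Alice is about to move from it and so loses — Bob wins.

Bob wins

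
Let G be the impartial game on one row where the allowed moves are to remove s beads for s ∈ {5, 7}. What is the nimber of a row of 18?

1

Compute g(0), g(1), … for moves {5, 7}:
k:     0  1  2  3  4  5  6  7  8  9 10 11 12 13 14 15 16 17 18
g(k):  0  0  0  0  0  1  1  1  1  1  2  2  0  0  0  0  0  1  1
So g(18) = 1.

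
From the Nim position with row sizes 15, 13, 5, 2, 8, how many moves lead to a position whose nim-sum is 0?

3

Compute the nim-sum pairwise:
15 ^ 13 = 2
2 ^ 5 = 7
7 ^ 2 = 5
5 ^ 8 = 13
The overall nim-sum is X = 13. A row of size p has a winning move iff p XOR X < p (reduce it to p XOR X).
  15: 15 XOR 13 = 2 < 15 — winning move (to 2).
  13: 13 XOR 13 = 0 < 13 — winning move (to 0).
  5: 5 XOR 13 = 8 ≥ 5 — no move.
  2: 2 XOR 13 = 15 ≥ 2 — no move.
  8: 8 XOR 13 = 5 < 8 — winning move (to 5).
That gives 3 winning moves.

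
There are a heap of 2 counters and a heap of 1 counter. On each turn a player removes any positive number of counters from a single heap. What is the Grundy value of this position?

Nim-sum: 2 ⊕ 1 = 3.

3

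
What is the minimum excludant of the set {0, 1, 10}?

The values 0, 1 are all present; 2 is the first non-negative integer missing from the set.

2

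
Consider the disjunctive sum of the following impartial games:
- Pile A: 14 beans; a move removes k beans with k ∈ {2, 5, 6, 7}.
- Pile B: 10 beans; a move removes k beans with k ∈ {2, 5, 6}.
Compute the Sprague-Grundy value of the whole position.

0

Build the Grundy sequence for pile A with g(k) = mex{g(k−s) : s ∈ {2, 5, 6, 7}, s ≤ k}:
g(0) = mex{} = 0
g(1) = mex{} = 0
g(2) = mex{0} = 1
g(3) = mex{0} = 1
g(4) = mex{1} = 0
g(5) = mex{0,1} = 2
g(6) = mex{0} = 1
g(7) = mex{0,1,2} = 3
g(8) = mex{0,1} = 2
g(9) = mex{0,1,3} = 2
g(10) = mex{0,1,2} = 3
g(11) = mex{0,1,2} = 3
g(12) = mex{1,2,3} = 0
g(13) = mex{1,2,3} = 0
g(14) = mex{0,2,3} = 1
So g(14) = 1.
Grundy values for pile B (subtraction set {2, 5, 6}):
k:     0  1  2  3  4  5  6  7  8  9 10
g(k):  0  0  1  1  0  2  1  3  0  2  1
So g(10) = 1.
By the Sprague-Grundy theorem, the Grundy value of a sum of independent games is the XOR of the component values.
Combined value = 1 ⊕ 1 = 0.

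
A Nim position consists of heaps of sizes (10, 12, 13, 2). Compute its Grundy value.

Nim-sum: 10 XOR 12 XOR 13 XOR 2 = 9.

9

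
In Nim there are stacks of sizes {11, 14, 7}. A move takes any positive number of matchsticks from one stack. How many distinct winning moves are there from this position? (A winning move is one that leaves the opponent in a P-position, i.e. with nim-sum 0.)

3

Nim-sum: 11 ⊕ 14 ⊕ 7 = 2.
The overall nim-sum is X = 2. A stack of size p has a winning move iff p XOR X < p (reduce it to p XOR X).
  11: 11 XOR 2 = 9 < 11 — winning move (to 9).
  14: 14 XOR 2 = 12 < 14 — winning move (to 12).
  7: 7 XOR 2 = 5 < 7 — winning move (to 5).
That gives 3 winning moves.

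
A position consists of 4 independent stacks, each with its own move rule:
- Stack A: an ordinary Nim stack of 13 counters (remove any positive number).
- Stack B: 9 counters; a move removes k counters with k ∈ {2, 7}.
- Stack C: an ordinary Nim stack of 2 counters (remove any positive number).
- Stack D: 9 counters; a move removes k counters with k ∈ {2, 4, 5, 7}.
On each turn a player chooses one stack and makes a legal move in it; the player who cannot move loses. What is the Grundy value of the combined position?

15

Stack A is a plain Nim stack of size 13, so its Grundy value is 13.
Build the Grundy sequence for stack B with g(k) = mex{g(k−s) : s ∈ {2, 7}, s ≤ k}:
k:     0  1  2  3  4  5  6  7  8  9
g(k):  0  0  1  1  0  0  1  1  2  0
So g(9) = 0.
Stack C is a plain Nim stack of size 2, so its Grundy value is 2.
Build the Grundy sequence for stack D with g(k) = mex{g(k−s) : s ∈ {2, 4, 5, 7}, s ≤ k}:
k:     0  1  2  3  4  5  6  7  8  9
g(k):  0  0  1  1  2  2  3  3  4  0
So g(9) = 0.
By the Sprague-Grundy theorem, the Grundy value of a sum of independent games is the XOR of the component values.
Combined value = 13 XOR 0 XOR 2 XOR 0 = 15.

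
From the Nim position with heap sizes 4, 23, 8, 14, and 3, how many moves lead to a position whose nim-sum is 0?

1

Nim-sum: 4 ⊕ 23 ⊕ 8 ⊕ 14 ⊕ 3 = 22.
The overall nim-sum is X = 22. A heap of size p has a winning move iff p XOR X < p (reduce it to p XOR X).
  4: 4 XOR 22 = 18 ≥ 4 — no move.
  23: 23 XOR 22 = 1 < 23 — winning move (to 1).
  8: 8 XOR 22 = 30 ≥ 8 — no move.
  14: 14 XOR 22 = 24 ≥ 14 — no move.
  3: 3 XOR 22 = 21 ≥ 3 — no move.
That gives 1 winning move.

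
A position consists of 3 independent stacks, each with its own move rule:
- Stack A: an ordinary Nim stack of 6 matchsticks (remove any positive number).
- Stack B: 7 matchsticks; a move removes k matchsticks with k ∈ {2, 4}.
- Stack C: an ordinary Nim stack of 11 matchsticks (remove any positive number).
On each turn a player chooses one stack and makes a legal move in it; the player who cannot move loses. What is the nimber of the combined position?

Stack A is a plain Nim stack of size 6, so its Grundy value is 6.
Build the Grundy sequence for stack B with g(k) = mex{g(k−s) : s ∈ {2, 4}, s ≤ k}:
k:     0  1  2  3  4  5  6  7
g(k):  0  0  1  1  2  2  0  0
So g(7) = 0.
Stack C is a plain Nim stack of size 11, so its Grundy value is 11.
The value of a disjunctive sum is the nim-sum of the parts.
Combined value = 6 XOR 0 XOR 11 = 13.

13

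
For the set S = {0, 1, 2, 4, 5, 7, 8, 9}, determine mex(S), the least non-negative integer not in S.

The values 0, 1, 2 are all present; 3 is the first non-negative integer missing from the set.

3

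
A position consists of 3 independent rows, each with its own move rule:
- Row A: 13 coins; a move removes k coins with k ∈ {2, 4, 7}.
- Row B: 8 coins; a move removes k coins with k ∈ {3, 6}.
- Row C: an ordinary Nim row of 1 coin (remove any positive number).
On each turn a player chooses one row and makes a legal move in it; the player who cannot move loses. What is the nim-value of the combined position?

1

Build the Grundy sequence for row A with g(k) = mex{g(k−s) : s ∈ {2, 4, 7}, s ≤ k}:
g(0) = mex{} = 0
g(1) = mex{} = 0
g(2) = mex{0} = 1
g(3) = mex{0} = 1
g(4) = mex{0,1} = 2
g(5) = mex{0,1} = 2
g(6) = mex{1,2} = 0
g(7) = mex{0,1,2} = 3
g(8) = mex{0,2} = 1
g(9) = mex{1,2,3} = 0
g(10) = mex{0,1} = 2
g(11) = mex{0,2,3} = 1
g(12) = mex{1,2} = 0
g(13) = mex{0,1} = 2
So g(13) = 2.
Grundy values for row B (subtraction set {3, 6}):
k:     0  1  2  3  4  5  6  7  8
g(k):  0  0  0  1  1  1  2  2  2
So g(8) = 2.
Row C is a plain Nim row of size 1, so its Grundy value is 1.
The value of a disjunctive sum is the nim-sum of the parts.
Combined value = 2 ⊕ 2 ⊕ 1 = 1.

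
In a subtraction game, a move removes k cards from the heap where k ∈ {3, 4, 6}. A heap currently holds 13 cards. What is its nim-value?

Grundy values for subtraction set {3, 4, 6}:
k:     0  1  2  3  4  5  6  7  8  9 10 11 12 13
g(k):  0  0  0  1  1  1  2  2  2  0  0  0  1  1
So g(13) = 1.

1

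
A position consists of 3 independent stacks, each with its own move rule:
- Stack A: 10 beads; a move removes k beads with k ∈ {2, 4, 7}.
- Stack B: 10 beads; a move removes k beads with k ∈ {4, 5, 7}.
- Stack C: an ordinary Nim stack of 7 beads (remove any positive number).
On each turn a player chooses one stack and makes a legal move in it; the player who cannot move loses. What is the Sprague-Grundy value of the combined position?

7

Grundy values for stack A (subtraction set {2, 4, 7}):
g(0) = mex{} = 0
g(1) = mex{} = 0
g(2) = mex{0} = 1
g(3) = mex{0} = 1
g(4) = mex{0,1} = 2
g(5) = mex{0,1} = 2
g(6) = mex{1,2} = 0
g(7) = mex{0,1,2} = 3
g(8) = mex{0,2} = 1
g(9) = mex{1,2,3} = 0
g(10) = mex{0,1} = 2
So g(10) = 2.
For stack B, compute g(0), g(1), … with moves {4, 5, 7}:
k:     0  1  2  3  4  5  6  7  8  9 10
g(k):  0  0  0  0  1  1  1  1  2  2  2
So g(10) = 2.
Stack C is a plain Nim stack of size 7, so its Grundy value is 7.
By the Sprague-Grundy theorem, the Grundy value of a sum of independent games is the XOR of the component values.
Combined value = 2 ⊕ 2 ⊕ 7 = 7.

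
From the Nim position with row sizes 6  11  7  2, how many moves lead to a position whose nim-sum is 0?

1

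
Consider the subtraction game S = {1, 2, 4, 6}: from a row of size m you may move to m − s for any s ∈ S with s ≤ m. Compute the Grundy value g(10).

Grundy values for subtraction set {1, 2, 4, 6}:
g(0) = mex{} = 0
g(1) = mex{0} = 1
g(2) = mex{0,1} = 2
g(3) = mex{1,2} = 0
g(4) = mex{0,2} = 1
g(5) = mex{0,1} = 2
g(6) = mex{0,1,2} = 3
g(7) = mex{0,1,2,3} = 4
g(8) = mex{1,2,3,4} = 0
g(9) = mex{0,2,4} = 1
g(10) = mex{0,1,3} = 2
So g(10) = 2.

2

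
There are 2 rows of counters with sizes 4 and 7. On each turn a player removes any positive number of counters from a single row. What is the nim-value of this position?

3

Nim-sum: 4 ^ 7 = 3.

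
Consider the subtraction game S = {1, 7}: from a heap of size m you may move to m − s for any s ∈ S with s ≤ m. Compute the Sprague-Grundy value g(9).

1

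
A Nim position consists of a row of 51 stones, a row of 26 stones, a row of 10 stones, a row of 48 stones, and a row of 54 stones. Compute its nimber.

Compute the nim-sum pairwise:
51 ^ 26 = 41
41 ^ 10 = 35
35 ^ 48 = 19
19 ^ 54 = 37

37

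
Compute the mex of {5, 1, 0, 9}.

The values 0, 1 are all present; 2 is the first non-negative integer missing from the set.

2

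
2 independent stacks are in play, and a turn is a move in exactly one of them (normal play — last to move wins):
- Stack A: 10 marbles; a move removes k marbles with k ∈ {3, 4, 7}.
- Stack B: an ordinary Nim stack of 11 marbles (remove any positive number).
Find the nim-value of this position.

Grundy values for stack A (subtraction set {3, 4, 7}):
k:     0  1  2  3  4  5  6  7  8  9 10
g(k):  0  0  0  1  1  1  2  2  2  3  0
So g(10) = 0.
Stack B is a plain Nim stack of size 11, so its Grundy value is 11.
By the Sprague-Grundy theorem, the Grundy value of a sum of independent games is the XOR of the component values.
Combined value = 0 XOR 11 = 11.

11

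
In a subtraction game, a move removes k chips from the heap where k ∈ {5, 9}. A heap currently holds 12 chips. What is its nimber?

2

Grundy values for subtraction set {5, 9}:
g(0) = mex{} = 0
g(1) = mex{} = 0
g(2) = mex{} = 0
g(3) = mex{} = 0
g(4) = mex{} = 0
g(5) = mex{0} = 1
g(6) = mex{0} = 1
g(7) = mex{0} = 1
g(8) = mex{0} = 1
g(9) = mex{0} = 1
g(10) = mex{0,1} = 2
g(11) = mex{0,1} = 2
g(12) = mex{0,1} = 2
So g(12) = 2.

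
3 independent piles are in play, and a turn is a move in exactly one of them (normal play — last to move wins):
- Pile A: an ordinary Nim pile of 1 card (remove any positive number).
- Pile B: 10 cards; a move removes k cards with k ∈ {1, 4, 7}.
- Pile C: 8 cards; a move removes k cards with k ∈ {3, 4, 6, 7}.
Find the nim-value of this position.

3

Pile A is a plain Nim pile of size 1, so its Grundy value is 1.
Grundy values for pile B (subtraction set {1, 4, 7}):
g(0) = mex{} = 0
g(1) = mex{0} = 1
g(2) = mex{1} = 0
g(3) = mex{0} = 1
g(4) = mex{0,1} = 2
g(5) = mex{1,2} = 0
g(6) = mex{0} = 1
g(7) = mex{0,1} = 2
g(8) = mex{1,2} = 0
g(9) = mex{0} = 1
g(10) = mex{1} = 0
So g(10) = 0.
For pile C, compute g(0), g(1), … with moves {3, 4, 6, 7}:
g(0) = mex{} = 0
g(1) = mex{} = 0
g(2) = mex{} = 0
g(3) = mex{0} = 1
g(4) = mex{0} = 1
g(5) = mex{0} = 1
g(6) = mex{0,1} = 2
g(7) = mex{0,1} = 2
g(8) = mex{0,1} = 2
So g(8) = 2.
By the Sprague-Grundy theorem, the Grundy value of a sum of independent games is the XOR of the component values.
Combined value = 1 ⊕ 0 ⊕ 2 = 3.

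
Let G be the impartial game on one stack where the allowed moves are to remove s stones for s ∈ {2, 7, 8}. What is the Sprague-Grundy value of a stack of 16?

1

Compute g(0), g(1), … for moves {2, 7, 8}:
k:     0  1  2  3  4  5  6  7  8  9 10 11 12 13 14 15 16
g(k):  0  0  1  1  0  0  1  1  2  2  0  3  1  2  0  0  1
So g(16) = 1.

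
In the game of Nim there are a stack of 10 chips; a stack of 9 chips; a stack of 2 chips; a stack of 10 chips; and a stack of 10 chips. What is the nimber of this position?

1

Nim-sum: 10 ^ 9 ^ 2 ^ 10 ^ 10 = 1.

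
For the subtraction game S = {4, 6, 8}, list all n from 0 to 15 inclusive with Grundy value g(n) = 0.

Grundy values for subtraction set {4, 6, 8}:
k:     0  1  2  3  4  5  6  7  8  9 10 11 12 13 14 15
g(k):  0  0  0  0  1  1  1  1  2  2  2  2  0  0  0  0
The P-positions (g = 0) in 0..15 are 0, 1, 2, 3, 12, 13, 14, 15.

0, 1, 2, 3, 12, 13, 14, 15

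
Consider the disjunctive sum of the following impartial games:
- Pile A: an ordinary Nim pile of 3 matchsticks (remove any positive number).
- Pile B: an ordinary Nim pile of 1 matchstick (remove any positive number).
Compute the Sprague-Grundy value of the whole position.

2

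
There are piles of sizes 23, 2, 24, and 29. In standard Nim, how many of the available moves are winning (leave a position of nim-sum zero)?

Write each in binary and XOR column by column:
  10111  (23)
  00010  (2)
  11000  (24)
  11101  (29)
  -----
  10000  (16)
The overall nim-sum is X = 16. A pile of size p has a winning move iff p XOR X < p (reduce it to p XOR X).
  23: 23 XOR 16 = 7 < 23 — winning move (to 7).
  2: 2 XOR 16 = 18 ≥ 2 — no move.
  24: 24 XOR 16 = 8 < 24 — winning move (to 8).
  29: 29 XOR 16 = 13 < 29 — winning move (to 13).
That gives 3 winning moves.

3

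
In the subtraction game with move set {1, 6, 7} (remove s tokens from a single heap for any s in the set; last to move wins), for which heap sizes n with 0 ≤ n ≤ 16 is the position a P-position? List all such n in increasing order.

0, 2, 4, 12, 14, 16

Compute g(0), g(1), … for moves {1, 6, 7}:
k:     0  1  2  3  4  5  6  7  8  9 10 11 12 13 14 15 16
g(k):  0  1  0  1  0  1  2  3  2  3  2  3  0  1  0  1  0
The P-positions (g = 0) in 0..16 are 0, 2, 4, 12, 14, 16.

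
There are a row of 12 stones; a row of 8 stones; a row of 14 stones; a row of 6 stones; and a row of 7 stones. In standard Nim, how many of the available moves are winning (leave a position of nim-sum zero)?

3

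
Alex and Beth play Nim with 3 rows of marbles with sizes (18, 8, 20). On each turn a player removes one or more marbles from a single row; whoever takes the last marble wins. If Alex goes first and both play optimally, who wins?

Alex wins

Write each in binary and XOR column by column:
  10010  (18)
  01000  (8)
  10100  (20)
  -----
  01110  (14)
The nim-sum is 14 ≠ 0, so this is an N-position: the player to move can win; Alex has a winning move.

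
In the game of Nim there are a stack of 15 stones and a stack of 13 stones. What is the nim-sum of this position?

Compute the nim-sum pairwise:
15 ⊕ 13 = 2

2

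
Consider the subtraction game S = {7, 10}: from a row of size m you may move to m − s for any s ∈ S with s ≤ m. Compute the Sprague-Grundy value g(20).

0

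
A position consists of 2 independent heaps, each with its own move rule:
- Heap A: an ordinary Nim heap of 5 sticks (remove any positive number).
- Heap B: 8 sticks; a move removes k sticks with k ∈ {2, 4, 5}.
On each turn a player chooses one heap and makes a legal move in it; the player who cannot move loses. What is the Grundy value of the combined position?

Heap A is a plain Nim heap of size 5, so its Grundy value is 5.
Build the Grundy sequence for heap B with g(k) = mex{g(k−s) : s ∈ {2, 4, 5}, s ≤ k}:
g(0) = mex{} = 0
g(1) = mex{} = 0
g(2) = mex{0} = 1
g(3) = mex{0} = 1
g(4) = mex{0,1} = 2
g(5) = mex{0,1} = 2
g(6) = mex{0,1,2} = 3
g(7) = mex{1,2} = 0
g(8) = mex{1,2,3} = 0
So g(8) = 0.
The value of a disjunctive sum is the nim-sum of the parts.
Combined value = 5 ⊕ 0 = 5.

5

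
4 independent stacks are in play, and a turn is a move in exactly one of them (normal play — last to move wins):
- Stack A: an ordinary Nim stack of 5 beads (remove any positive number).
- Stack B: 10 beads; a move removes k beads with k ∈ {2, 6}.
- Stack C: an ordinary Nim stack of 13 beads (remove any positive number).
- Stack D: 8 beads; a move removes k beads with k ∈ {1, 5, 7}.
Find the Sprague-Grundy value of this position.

Stack A is a plain Nim stack of size 5, so its Grundy value is 5.
Build the Grundy sequence for stack B with g(k) = mex{g(k−s) : s ∈ {2, 6}, s ≤ k}:
g(0) = mex{} = 0
g(1) = mex{} = 0
g(2) = mex{0} = 1
g(3) = mex{0} = 1
g(4) = mex{1} = 0
g(5) = mex{1} = 0
g(6) = mex{0} = 1
g(7) = mex{0} = 1
g(8) = mex{1} = 0
g(9) = mex{1} = 0
g(10) = mex{0} = 1
So g(10) = 1.
Stack C is a plain Nim stack of size 13, so its Grundy value is 13.
Grundy values for stack D (subtraction set {1, 5, 7}):
k:     0  1  2  3  4  5  6  7  8
g(k):  0  1  0  1  0  1  0  1  0
So g(8) = 0.
By the Sprague-Grundy theorem, the Grundy value of a sum of independent games is the XOR of the component values.
Combined value = 5 ⊕ 1 ⊕ 13 ⊕ 0 = 9.

9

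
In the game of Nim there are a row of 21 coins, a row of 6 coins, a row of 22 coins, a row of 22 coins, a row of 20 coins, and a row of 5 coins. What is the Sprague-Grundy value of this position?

2

In binary:
  10101  (21)
  00110  (6)
  10110  (22)
  10110  (22)
  10100  (20)
  00101  (5)
  -----
  00010  (2)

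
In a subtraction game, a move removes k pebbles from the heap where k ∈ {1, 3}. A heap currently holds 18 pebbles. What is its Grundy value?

Build the Grundy sequence with g(k) = mex{g(k−s) : s ∈ {1, 3}, s ≤ k}:
k:     0  1  2  3  4  5  6  7  8  9 10 11 12 13 14 15 16 17 18
g(k):  0  1  0  1  0  1  0  1  0  1  0  1  0  1  0  1  0  1  0
So g(18) = 0.

0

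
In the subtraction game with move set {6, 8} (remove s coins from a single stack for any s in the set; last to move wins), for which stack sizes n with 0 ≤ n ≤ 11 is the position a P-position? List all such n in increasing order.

Grundy values for subtraction set {6, 8}:
k:     0  1  2  3  4  5  6  7  8  9 10 11
g(k):  0  0  0  0  0  0  1  1  1  1  1  1
The P-positions (g = 0) in 0..11 are 0, 1, 2, 3, 4, 5.

0, 1, 2, 3, 4, 5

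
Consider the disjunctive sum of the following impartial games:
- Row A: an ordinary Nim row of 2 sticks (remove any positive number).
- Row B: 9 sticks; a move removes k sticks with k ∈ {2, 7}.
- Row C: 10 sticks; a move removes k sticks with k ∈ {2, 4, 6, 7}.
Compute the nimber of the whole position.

Row A is a plain Nim row of size 2, so its Grundy value is 2.
For row B, compute g(0), g(1), … with moves {2, 7}:
k:     0  1  2  3  4  5  6  7  8  9
g(k):  0  0  1  1  0  0  1  1  2  0
So g(9) = 0.
Build the Grundy sequence for row C with g(k) = mex{g(k−s) : s ∈ {2, 4, 6, 7}, s ≤ k}:
k:     0  1  2  3  4  5  6  7  8  9 10
g(k):  0  0  1  1  2  2  3  3  4  0  0
So g(10) = 0.
The value of a disjunctive sum is the nim-sum of the parts.
Combined value = 2 ⊕ 0 ⊕ 0 = 2.

2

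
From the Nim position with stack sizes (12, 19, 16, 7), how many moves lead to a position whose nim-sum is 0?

1

Compute the nim-sum pairwise:
12 ⊕ 19 = 31
31 ⊕ 16 = 15
15 ⊕ 7 = 8
The overall nim-sum is X = 8. A stack of size p has a winning move iff p XOR X < p (reduce it to p XOR X).
  12: 12 XOR 8 = 4 < 12 — winning move (to 4).
  19: 19 XOR 8 = 27 ≥ 19 — no move.
  16: 16 XOR 8 = 24 ≥ 16 — no move.
  7: 7 XOR 8 = 15 ≥ 7 — no move.
That gives 1 winning move.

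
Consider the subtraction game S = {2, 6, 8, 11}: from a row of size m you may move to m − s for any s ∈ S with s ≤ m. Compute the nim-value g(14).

0

Build the Grundy sequence with g(k) = mex{g(k−s) : s ∈ {2, 6, 8, 11}, s ≤ k}:
g(0) = mex{} = 0
g(1) = mex{} = 0
g(2) = mex{0} = 1
g(3) = mex{0} = 1
g(4) = mex{1} = 0
g(5) = mex{1} = 0
g(6) = mex{0} = 1
g(7) = mex{0} = 1
g(8) = mex{0,1} = 2
g(9) = mex{0,1} = 2
g(10) = mex{0,1,2} = 3
g(11) = mex{0,1,2} = 3
g(12) = mex{0,1,3} = 2
g(13) = mex{0,1,3} = 2
g(14) = mex{1,2} = 0
So g(14) = 0.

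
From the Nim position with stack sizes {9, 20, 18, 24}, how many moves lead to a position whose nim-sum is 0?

3

Nim-sum: 9 XOR 20 XOR 18 XOR 24 = 23.
The overall nim-sum is X = 23. A stack of size p has a winning move iff p XOR X < p (reduce it to p XOR X).
  9: 9 XOR 23 = 30 ≥ 9 — no move.
  20: 20 XOR 23 = 3 < 20 — winning move (to 3).
  18: 18 XOR 23 = 5 < 18 — winning move (to 5).
  24: 24 XOR 23 = 15 < 24 — winning move (to 15).
That gives 3 winning moves.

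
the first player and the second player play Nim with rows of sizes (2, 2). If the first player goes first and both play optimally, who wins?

the second player wins

Write each in binary and XOR column by column:
  10  (2)
  10  (2)
  --
  00  (0)
The nim-sum is 0, so this is a P-position: the player to move is in a losing position under optimal play; the first player is about to move from it and so loses — the second player wins.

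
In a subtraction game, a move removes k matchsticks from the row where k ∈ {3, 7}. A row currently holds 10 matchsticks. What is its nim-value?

Grundy values for subtraction set {3, 7}:
k:     0  1  2  3  4  5  6  7  8  9 10
g(k):  0  0  0  1  1  1  0  2  2  1  0
So g(10) = 0.

0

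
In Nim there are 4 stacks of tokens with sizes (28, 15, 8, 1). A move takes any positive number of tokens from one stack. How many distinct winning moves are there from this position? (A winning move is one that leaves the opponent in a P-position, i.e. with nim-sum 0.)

Write each in binary and XOR column by column:
  11100  (28)
  01111  (15)
  01000  (8)
  00001  (1)
  -----
  11010  (26)
The overall nim-sum is X = 26. A stack of size p has a winning move iff p XOR X < p (reduce it to p XOR X).
  28: 28 XOR 26 = 6 < 28 — winning move (to 6).
  15: 15 XOR 26 = 21 ≥ 15 — no move.
  8: 8 XOR 26 = 18 ≥ 8 — no move.
  1: 1 XOR 26 = 27 ≥ 1 — no move.
That gives 1 winning move.

1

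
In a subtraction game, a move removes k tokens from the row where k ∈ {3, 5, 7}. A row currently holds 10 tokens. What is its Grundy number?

0

Grundy values for subtraction set {3, 5, 7}:
g(0) = mex{} = 0
g(1) = mex{} = 0
g(2) = mex{} = 0
g(3) = mex{0} = 1
g(4) = mex{0} = 1
g(5) = mex{0} = 1
g(6) = mex{0,1} = 2
g(7) = mex{0,1} = 2
g(8) = mex{0,1} = 2
g(9) = mex{0,1,2} = 3
g(10) = mex{1,2} = 0
So g(10) = 0.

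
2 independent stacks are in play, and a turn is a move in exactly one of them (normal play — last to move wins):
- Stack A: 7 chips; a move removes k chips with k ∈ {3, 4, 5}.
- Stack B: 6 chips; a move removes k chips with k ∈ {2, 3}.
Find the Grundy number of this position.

2

Grundy values for stack A (subtraction set {3, 4, 5}):
k:     0  1  2  3  4  5  6  7
g(k):  0  0  0  1  1  1  2  2
So g(7) = 2.
Build the Grundy sequence for stack B with g(k) = mex{g(k−s) : s ∈ {2, 3}, s ≤ k}:
k:     0  1  2  3  4  5  6
g(k):  0  0  1  1  2  0  0
So g(6) = 0.
By the Sprague-Grundy theorem, the Grundy value of a sum of independent games is the XOR of the component values.
Combined value = 2 ⊕ 0 = 2.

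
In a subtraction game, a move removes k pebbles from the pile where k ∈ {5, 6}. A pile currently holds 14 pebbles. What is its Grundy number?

0

Compute g(0), g(1), … for moves {5, 6}:
g(0) = mex{} = 0
g(1) = mex{} = 0
g(2) = mex{} = 0
g(3) = mex{} = 0
g(4) = mex{} = 0
g(5) = mex{0} = 1
g(6) = mex{0} = 1
g(7) = mex{0} = 1
g(8) = mex{0} = 1
g(9) = mex{0} = 1
g(10) = mex{0,1} = 2
g(11) = mex{1} = 0
g(12) = mex{1} = 0
g(13) = mex{1} = 0
g(14) = mex{1} = 0
So g(14) = 0.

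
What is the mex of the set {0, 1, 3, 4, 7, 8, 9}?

2

The values 0, 1 are all present; 2 is the first non-negative integer missing from the set.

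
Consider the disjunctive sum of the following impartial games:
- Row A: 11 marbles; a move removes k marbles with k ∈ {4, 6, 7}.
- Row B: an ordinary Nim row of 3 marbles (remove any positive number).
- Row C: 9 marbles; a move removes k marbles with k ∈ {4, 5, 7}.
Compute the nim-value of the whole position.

1

For row A, compute g(0), g(1), … with moves {4, 6, 7}:
k:     0  1  2  3  4  5  6  7  8  9 10 11
g(k):  0  0  0  0  1  1  1  1  2  2  2  0
So g(11) = 0.
Row B is a plain Nim row of size 3, so its Grundy value is 3.
For row C, compute g(0), g(1), … with moves {4, 5, 7}:
k:     0  1  2  3  4  5  6  7  8  9
g(k):  0  0  0  0  1  1  1  1  2  2
So g(9) = 2.
By the Sprague-Grundy theorem, the Grundy value of a sum of independent games is the XOR of the component values.
Combined value = 0 XOR 3 XOR 2 = 1.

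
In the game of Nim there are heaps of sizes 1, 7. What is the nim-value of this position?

6

Nim-sum: 1 XOR 7 = 6.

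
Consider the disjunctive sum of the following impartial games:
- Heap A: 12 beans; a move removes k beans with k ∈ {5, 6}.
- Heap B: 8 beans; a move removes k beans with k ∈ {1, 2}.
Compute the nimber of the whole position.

For heap A, compute g(0), g(1), … with moves {5, 6}:
g(0) = mex{} = 0
g(1) = mex{} = 0
g(2) = mex{} = 0
g(3) = mex{} = 0
g(4) = mex{} = 0
g(5) = mex{0} = 1
g(6) = mex{0} = 1
g(7) = mex{0} = 1
g(8) = mex{0} = 1
g(9) = mex{0} = 1
g(10) = mex{0,1} = 2
g(11) = mex{1} = 0
g(12) = mex{1} = 0
So g(12) = 0.
Grundy values for heap B (subtraction set {1, 2}):
k:     0  1  2  3  4  5  6  7  8
g(k):  0  1  2  0  1  2  0  1  2
So g(8) = 2.
By the Sprague-Grundy theorem, the Grundy value of a sum of independent games is the XOR of the component values.
Combined value = 0 XOR 2 = 2.

2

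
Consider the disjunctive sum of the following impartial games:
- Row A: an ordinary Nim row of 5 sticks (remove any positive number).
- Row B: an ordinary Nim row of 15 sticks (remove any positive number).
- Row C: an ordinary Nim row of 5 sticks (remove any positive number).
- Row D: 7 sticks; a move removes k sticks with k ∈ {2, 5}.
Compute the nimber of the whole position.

15

Row A is a plain Nim row of size 5, so its Grundy value is 5.
Row B is a plain Nim row of size 15, so its Grundy value is 15.
Row C is a plain Nim row of size 5, so its Grundy value is 5.
Grundy values for row D (subtraction set {2, 5}):
k:     0  1  2  3  4  5  6  7
g(k):  0  0  1  1  0  2  1  0
So g(7) = 0.
By the Sprague-Grundy theorem, the Grundy value of a sum of independent games is the XOR of the component values.
Combined value = 5 XOR 15 XOR 5 XOR 0 = 15.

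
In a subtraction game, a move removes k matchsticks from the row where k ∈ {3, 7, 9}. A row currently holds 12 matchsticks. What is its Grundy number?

Grundy values for subtraction set {3, 7, 9}:
k:     0  1  2  3  4  5  6  7  8  9 10 11 12
g(k):  0  0  0  1  1  1  0  2  2  1  3  3  0
So g(12) = 0.

0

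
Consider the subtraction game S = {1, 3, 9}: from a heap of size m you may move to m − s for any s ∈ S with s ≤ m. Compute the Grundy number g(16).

Build the Grundy sequence with g(k) = mex{g(k−s) : s ∈ {1, 3, 9}, s ≤ k}:
k:     0  1  2  3  4  5  6  7  8  9 10 11 12 13 14 15 16
g(k):  0  1  0  1  0  1  0  1  0  1  0  1  0  1  0  1  0
So g(16) = 0.

0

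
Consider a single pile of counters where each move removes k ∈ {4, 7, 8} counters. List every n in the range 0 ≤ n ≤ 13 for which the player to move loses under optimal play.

Grundy values for subtraction set {4, 7, 8}:
g(0) = mex{} = 0
g(1) = mex{} = 0
g(2) = mex{} = 0
g(3) = mex{} = 0
g(4) = mex{0} = 1
g(5) = mex{0} = 1
g(6) = mex{0} = 1
g(7) = mex{0} = 1
g(8) = mex{0,1} = 2
g(9) = mex{0,1} = 2
g(10) = mex{0,1} = 2
g(11) = mex{0,1} = 2
g(12) = mex{1,2} = 0
g(13) = mex{1,2} = 0
The P-positions (g = 0) in 0..13 are 0, 1, 2, 3, 12, 13.

0, 1, 2, 3, 12, 13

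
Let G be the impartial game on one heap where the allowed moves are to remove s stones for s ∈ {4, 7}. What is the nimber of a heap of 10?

Grundy values for subtraction set {4, 7}:
k:     0  1  2  3  4  5  6  7  8  9 10
g(k):  0  0  0  0  1  1  1  1  2  2  2
So g(10) = 2.

2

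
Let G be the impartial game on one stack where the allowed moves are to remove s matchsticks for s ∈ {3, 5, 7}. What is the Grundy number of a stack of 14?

1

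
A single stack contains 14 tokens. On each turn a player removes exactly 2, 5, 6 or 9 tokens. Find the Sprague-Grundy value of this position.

Compute g(0), g(1), … for moves {2, 5, 6, 9}:
k:     0  1  2  3  4  5  6  7  8  9 10 11 12 13 14
g(k):  0  0  1  1  0  2  1  3  0  2  1  0  0  1  1
So g(14) = 1.

1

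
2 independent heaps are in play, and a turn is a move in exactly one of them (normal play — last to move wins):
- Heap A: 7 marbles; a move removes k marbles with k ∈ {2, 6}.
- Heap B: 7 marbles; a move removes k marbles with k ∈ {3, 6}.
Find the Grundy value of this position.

3

Build the Grundy sequence for heap A with g(k) = mex{g(k−s) : s ∈ {2, 6}, s ≤ k}:
k:     0  1  2  3  4  5  6  7
g(k):  0  0  1  1  0  0  1  1
So g(7) = 1.
Build the Grundy sequence for heap B with g(k) = mex{g(k−s) : s ∈ {3, 6}, s ≤ k}:
k:     0  1  2  3  4  5  6  7
g(k):  0  0  0  1  1  1  2  2
So g(7) = 2.
The value of a disjunctive sum is the nim-sum of the parts.
Combined value = 1 XOR 2 = 3.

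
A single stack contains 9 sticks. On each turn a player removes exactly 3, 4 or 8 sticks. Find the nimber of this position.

3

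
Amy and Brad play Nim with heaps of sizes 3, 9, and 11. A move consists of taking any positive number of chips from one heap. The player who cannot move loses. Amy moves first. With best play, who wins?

Amy wins

Compute the nim-sum pairwise:
3 ⊕ 9 = 10
10 ⊕ 11 = 1
The nim-sum is 1 ≠ 0, so this is an N-position: the player to move can win; Amy has a winning move.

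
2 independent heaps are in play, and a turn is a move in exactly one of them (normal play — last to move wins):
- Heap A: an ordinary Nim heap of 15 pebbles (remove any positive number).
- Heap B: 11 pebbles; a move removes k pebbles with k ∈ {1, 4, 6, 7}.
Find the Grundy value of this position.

14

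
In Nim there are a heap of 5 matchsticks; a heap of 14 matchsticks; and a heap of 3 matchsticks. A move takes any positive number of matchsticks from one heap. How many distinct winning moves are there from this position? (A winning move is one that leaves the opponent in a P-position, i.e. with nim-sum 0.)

1

Write each in binary and XOR column by column:
  0101  (5)
  1110  (14)
  0011  (3)
  ----
  1000  (8)
The overall nim-sum is X = 8. A heap of size p has a winning move iff p XOR X < p (reduce it to p XOR X).
  5: 5 XOR 8 = 13 ≥ 5 — no move.
  14: 14 XOR 8 = 6 < 14 — winning move (to 6).
  3: 3 XOR 8 = 11 ≥ 3 — no move.
That gives 1 winning move.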